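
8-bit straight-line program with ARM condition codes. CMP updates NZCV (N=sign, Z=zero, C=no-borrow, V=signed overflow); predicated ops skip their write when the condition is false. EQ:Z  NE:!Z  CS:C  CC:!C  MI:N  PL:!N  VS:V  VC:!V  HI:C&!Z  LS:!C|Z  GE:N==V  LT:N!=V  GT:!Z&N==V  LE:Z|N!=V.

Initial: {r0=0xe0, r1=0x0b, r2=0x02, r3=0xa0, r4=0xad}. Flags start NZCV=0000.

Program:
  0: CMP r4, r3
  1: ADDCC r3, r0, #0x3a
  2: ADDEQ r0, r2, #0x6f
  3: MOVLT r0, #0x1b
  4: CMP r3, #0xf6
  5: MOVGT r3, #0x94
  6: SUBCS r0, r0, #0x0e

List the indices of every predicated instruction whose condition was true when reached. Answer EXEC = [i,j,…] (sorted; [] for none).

EXEC = []

0: ✓ CMP  NZCV=0010
1: · ADDCC
2: · ADDEQ
3: · MOVLT
4: ✓ CMP  NZCV=1000
5: · MOVGT
6: · SUBCS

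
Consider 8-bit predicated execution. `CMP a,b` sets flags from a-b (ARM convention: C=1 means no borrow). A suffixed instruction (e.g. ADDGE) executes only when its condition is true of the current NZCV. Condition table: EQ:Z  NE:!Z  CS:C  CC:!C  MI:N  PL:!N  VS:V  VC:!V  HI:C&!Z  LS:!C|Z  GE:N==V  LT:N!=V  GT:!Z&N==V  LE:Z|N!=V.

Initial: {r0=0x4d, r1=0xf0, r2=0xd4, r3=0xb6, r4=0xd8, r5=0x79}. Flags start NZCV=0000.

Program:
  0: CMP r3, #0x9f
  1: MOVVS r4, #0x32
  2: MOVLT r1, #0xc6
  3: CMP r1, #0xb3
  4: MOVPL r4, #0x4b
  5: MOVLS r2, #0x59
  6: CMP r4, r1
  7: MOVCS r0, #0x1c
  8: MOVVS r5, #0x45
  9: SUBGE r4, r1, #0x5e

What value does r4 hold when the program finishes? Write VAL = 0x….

VAL = 0x92

0: ✓ CMP  NZCV=0010
1: · MOVVS
2: · MOVLT
3: ✓ CMP  NZCV=0010
4: ✓ MOVPL  r4←0x4b
5: · MOVLS
6: ✓ CMP  NZCV=0000
7: · MOVCS
8: · MOVVS
9: ✓ SUBGE  r4←0x92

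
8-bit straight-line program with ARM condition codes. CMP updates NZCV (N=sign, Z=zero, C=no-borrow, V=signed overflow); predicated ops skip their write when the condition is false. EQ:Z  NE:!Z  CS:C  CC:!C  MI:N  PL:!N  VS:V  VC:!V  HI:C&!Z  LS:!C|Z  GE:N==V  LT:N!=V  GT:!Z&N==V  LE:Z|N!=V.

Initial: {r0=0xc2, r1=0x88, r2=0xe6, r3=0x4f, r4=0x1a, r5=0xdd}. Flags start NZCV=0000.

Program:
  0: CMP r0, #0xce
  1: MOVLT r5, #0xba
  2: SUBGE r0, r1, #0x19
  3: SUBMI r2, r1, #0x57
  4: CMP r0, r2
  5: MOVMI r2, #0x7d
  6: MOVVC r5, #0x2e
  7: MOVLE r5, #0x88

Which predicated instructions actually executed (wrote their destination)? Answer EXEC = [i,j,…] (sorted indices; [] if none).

0: ✓ CMP  NZCV=1000
1: ✓ MOVLT  r5←0xba
2: · SUBGE
3: ✓ SUBMI  r2←0x31
4: ✓ CMP  NZCV=1010
5: ✓ MOVMI  r2←0x7d
6: ✓ MOVVC  r5←0x2e
7: ✓ MOVLE  r5←0x88

EXEC = [1,3,5,6,7]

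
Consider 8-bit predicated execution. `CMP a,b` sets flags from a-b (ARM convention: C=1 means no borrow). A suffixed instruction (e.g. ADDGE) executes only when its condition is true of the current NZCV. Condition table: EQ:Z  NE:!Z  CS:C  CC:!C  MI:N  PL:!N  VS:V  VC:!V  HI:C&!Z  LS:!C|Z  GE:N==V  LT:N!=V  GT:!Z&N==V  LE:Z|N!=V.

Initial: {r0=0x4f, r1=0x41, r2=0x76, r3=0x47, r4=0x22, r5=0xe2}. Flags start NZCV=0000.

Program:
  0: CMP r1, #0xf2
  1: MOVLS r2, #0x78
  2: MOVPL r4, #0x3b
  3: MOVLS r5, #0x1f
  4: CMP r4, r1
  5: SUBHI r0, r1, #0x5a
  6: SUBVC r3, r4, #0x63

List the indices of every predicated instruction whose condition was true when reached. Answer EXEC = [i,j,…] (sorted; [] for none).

EXEC = [1,2,3,6]

[0] flags=0000 → (cmp)
[1] flags=0000 LS?T → r2=0x78
[2] flags=0000 PL?T → r4=0x3b
[3] flags=0000 LS?T → r5=0x1f
[4] flags=1000 → (cmp)
[5] flags=1000 HI?F → skip
[6] flags=1000 VC?T → r3=0xd8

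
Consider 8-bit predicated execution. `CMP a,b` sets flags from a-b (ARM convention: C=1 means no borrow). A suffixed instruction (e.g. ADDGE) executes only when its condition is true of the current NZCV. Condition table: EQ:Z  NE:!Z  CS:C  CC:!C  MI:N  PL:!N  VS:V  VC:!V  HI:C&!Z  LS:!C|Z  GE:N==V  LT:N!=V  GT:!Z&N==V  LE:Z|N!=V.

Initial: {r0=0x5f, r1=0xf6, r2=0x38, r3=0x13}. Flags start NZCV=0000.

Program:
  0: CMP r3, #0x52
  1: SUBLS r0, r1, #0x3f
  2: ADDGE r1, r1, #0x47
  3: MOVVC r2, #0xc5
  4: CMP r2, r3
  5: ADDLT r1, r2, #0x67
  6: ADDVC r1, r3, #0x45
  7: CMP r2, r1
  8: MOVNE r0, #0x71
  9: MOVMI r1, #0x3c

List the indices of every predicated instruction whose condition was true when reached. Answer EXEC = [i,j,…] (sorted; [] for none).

EXEC = [1,3,5,6,8]

[0] flags=1000 → (cmp)
[1] flags=1000 LS?T → r0=0xb7
[2] flags=1000 GE?F → skip
[3] flags=1000 VC?T → r2=0xc5
[4] flags=1010 → (cmp)
[5] flags=1010 LT?T → r1=0x2c
[6] flags=1010 VC?T → r1=0x58
[7] flags=0011 → (cmp)
[8] flags=0011 NE?T → r0=0x71
[9] flags=0011 MI?F → skip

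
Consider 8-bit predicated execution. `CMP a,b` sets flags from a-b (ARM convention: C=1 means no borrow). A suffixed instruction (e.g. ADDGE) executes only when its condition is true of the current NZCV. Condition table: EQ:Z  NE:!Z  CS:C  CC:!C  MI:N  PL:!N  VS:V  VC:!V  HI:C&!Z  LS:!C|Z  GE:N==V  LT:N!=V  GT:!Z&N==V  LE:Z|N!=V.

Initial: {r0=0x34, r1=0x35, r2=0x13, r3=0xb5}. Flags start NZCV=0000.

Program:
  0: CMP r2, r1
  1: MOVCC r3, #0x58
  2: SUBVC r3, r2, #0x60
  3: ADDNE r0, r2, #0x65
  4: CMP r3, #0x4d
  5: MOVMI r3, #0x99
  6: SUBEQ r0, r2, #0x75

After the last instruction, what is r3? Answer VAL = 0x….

VAL = 0xb3

0: ✓ CMP  NZCV=1000
1: ✓ MOVCC  r3←0x58
2: ✓ SUBVC  r3←0xb3
3: ✓ ADDNE  r0←0x78
4: ✓ CMP  NZCV=0011
5: · MOVMI
6: · SUBEQ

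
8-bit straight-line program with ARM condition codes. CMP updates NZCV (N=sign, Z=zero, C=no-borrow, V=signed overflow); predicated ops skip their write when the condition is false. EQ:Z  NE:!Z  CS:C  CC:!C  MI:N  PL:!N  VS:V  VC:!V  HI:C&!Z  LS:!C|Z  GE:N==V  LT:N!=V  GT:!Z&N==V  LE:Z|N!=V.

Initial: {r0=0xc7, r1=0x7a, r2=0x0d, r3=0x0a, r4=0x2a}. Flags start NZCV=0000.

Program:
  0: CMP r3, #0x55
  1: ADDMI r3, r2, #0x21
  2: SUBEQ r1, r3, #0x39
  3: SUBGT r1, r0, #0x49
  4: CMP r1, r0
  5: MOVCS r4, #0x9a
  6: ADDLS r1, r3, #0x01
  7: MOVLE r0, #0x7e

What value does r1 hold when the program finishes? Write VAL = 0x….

[0] flags=1000 → (cmp)
[1] flags=1000 MI?T → r3=0x2e
[2] flags=1000 EQ?F → skip
[3] flags=1000 GT?F → skip
[4] flags=1001 → (cmp)
[5] flags=1001 CS?F → skip
[6] flags=1001 LS?T → r1=0x2f
[7] flags=1001 LE?F → skip

VAL = 0x2f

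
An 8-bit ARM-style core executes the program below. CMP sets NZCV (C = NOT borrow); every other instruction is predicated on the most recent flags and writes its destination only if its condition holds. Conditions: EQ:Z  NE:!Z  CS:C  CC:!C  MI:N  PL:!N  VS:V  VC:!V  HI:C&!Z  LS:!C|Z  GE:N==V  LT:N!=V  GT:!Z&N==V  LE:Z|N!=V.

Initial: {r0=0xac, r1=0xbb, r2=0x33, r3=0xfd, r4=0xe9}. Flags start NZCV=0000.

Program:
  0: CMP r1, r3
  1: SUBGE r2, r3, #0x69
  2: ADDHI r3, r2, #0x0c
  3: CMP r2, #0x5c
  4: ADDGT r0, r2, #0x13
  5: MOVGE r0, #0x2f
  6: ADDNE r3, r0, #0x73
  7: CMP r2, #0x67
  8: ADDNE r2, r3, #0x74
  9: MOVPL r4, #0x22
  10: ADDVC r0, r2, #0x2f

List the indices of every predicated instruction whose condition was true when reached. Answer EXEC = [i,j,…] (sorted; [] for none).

EXEC = [6,8,10]

[0] flags=1000 → (cmp)
[1] flags=1000 GE?F → skip
[2] flags=1000 HI?F → skip
[3] flags=1000 → (cmp)
[4] flags=1000 GT?F → skip
[5] flags=1000 GE?F → skip
[6] flags=1000 NE?T → r3=0x1f
[7] flags=1000 → (cmp)
[8] flags=1000 NE?T → r2=0x93
[9] flags=1000 PL?F → skip
[10] flags=1000 VC?T → r0=0xc2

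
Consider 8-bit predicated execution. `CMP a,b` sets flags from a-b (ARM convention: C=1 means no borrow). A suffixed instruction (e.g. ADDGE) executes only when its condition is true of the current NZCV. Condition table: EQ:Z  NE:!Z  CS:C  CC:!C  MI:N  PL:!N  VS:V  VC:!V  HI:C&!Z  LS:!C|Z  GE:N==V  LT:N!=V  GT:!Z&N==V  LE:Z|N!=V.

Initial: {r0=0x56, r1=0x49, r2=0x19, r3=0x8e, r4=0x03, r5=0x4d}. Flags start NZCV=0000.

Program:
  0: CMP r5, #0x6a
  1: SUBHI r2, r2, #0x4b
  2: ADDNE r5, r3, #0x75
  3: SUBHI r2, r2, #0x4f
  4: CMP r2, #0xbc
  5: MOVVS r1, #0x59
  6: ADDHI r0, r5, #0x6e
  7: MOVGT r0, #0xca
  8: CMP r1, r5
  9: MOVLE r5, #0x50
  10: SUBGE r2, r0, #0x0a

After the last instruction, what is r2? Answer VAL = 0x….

VAL = 0xc0

[0] flags=1000 → (cmp)
[1] flags=1000 HI?F → skip
[2] flags=1000 NE?T → r5=0x03
[3] flags=1000 HI?F → skip
[4] flags=0000 → (cmp)
[5] flags=0000 VS?F → skip
[6] flags=0000 HI?F → skip
[7] flags=0000 GT?T → r0=0xca
[8] flags=0010 → (cmp)
[9] flags=0010 LE?F → skip
[10] flags=0010 GE?T → r2=0xc0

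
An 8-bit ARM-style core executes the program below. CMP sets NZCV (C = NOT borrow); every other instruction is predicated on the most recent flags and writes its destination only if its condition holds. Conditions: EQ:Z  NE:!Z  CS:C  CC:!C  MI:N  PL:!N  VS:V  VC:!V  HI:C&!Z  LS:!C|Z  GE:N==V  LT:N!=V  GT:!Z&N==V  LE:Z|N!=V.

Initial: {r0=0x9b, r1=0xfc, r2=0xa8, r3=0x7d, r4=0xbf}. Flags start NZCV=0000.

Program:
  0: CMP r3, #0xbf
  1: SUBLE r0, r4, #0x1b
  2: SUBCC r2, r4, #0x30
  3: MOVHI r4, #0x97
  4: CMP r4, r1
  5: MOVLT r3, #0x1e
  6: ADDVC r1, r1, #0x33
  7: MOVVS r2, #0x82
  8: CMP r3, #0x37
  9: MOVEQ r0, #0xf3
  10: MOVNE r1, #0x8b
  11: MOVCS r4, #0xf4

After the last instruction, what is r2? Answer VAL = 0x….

[0] flags=1001 → (cmp)
[1] flags=1001 LE?F → skip
[2] flags=1001 CC?T → r2=0x8f
[3] flags=1001 HI?F → skip
[4] flags=1000 → (cmp)
[5] flags=1000 LT?T → r3=0x1e
[6] flags=1000 VC?T → r1=0x2f
[7] flags=1000 VS?F → skip
[8] flags=1000 → (cmp)
[9] flags=1000 EQ?F → skip
[10] flags=1000 NE?T → r1=0x8b
[11] flags=1000 CS?F → skip

VAL = 0x8f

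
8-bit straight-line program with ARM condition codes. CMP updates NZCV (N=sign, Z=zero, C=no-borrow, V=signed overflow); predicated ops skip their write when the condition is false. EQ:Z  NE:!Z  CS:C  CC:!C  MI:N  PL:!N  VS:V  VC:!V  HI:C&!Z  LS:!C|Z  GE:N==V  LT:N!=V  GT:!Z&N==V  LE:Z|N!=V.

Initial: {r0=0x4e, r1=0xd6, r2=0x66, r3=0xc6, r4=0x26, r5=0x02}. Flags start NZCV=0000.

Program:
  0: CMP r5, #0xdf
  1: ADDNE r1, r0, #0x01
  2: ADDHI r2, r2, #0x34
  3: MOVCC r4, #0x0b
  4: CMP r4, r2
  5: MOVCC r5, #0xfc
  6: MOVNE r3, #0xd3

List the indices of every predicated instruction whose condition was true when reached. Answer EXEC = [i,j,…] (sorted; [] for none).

EXEC = [1,3,5,6]

[0] flags=0000 → (cmp)
[1] flags=0000 NE?T → r1=0x4f
[2] flags=0000 HI?F → skip
[3] flags=0000 CC?T → r4=0x0b
[4] flags=1000 → (cmp)
[5] flags=1000 CC?T → r5=0xfc
[6] flags=1000 NE?T → r3=0xd3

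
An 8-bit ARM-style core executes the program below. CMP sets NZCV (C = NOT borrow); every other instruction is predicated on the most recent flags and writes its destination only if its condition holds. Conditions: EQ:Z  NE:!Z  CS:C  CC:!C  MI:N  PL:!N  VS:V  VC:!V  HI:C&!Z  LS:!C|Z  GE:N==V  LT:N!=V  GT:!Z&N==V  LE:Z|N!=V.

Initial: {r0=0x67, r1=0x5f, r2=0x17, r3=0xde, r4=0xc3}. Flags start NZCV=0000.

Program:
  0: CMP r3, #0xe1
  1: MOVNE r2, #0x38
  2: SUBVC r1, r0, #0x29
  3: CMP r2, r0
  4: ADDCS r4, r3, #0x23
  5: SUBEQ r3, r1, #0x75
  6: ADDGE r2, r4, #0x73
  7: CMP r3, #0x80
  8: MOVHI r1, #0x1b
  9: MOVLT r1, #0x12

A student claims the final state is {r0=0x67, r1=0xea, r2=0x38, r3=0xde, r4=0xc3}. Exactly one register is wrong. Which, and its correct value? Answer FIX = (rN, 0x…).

FIX = (r1, 0x1b)

0: ✓ CMP  NZCV=1000
1: ✓ MOVNE  r2←0x38
2: ✓ SUBVC  r1←0x3e
3: ✓ CMP  NZCV=1000
4: · ADDCS
5: · SUBEQ
6: · ADDGE
7: ✓ CMP  NZCV=0010
8: ✓ MOVHI  r1←0x1b
9: · MOVLT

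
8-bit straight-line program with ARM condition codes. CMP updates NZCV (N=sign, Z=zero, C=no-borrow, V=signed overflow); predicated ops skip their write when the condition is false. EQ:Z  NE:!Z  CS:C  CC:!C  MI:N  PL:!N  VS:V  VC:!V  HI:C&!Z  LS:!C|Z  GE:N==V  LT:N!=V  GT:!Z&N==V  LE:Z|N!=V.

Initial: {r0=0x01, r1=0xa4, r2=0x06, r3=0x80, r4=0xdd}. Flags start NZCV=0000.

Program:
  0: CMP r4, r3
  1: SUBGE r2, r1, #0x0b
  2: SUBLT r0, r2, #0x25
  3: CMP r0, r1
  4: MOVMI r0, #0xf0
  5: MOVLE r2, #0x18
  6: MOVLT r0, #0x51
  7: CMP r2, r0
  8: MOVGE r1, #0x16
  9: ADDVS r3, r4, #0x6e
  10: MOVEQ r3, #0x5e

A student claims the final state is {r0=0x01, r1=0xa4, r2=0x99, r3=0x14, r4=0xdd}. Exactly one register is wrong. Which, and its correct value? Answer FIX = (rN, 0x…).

FIX = (r3, 0x80)

[0] flags=0010 → (cmp)
[1] flags=0010 GE?T → r2=0x99
[2] flags=0010 LT?F → skip
[3] flags=0000 → (cmp)
[4] flags=0000 MI?F → skip
[5] flags=0000 LE?F → skip
[6] flags=0000 LT?F → skip
[7] flags=1010 → (cmp)
[8] flags=1010 GE?F → skip
[9] flags=1010 VS?F → skip
[10] flags=1010 EQ?F → skip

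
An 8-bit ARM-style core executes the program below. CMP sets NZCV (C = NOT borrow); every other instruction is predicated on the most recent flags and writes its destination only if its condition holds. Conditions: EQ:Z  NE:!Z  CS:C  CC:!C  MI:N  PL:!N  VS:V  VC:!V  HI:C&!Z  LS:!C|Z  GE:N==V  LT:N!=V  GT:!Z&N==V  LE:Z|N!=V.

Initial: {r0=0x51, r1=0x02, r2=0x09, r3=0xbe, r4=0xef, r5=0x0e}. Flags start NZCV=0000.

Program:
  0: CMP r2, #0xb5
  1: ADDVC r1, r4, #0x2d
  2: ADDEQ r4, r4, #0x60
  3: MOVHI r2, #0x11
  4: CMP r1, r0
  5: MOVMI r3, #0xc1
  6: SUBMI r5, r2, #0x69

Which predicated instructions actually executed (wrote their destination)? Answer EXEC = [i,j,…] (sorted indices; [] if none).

[0] flags=0000 → (cmp)
[1] flags=0000 VC?T → r1=0x1c
[2] flags=0000 EQ?F → skip
[3] flags=0000 HI?F → skip
[4] flags=1000 → (cmp)
[5] flags=1000 MI?T → r3=0xc1
[6] flags=1000 MI?T → r5=0xa0

EXEC = [1,5,6]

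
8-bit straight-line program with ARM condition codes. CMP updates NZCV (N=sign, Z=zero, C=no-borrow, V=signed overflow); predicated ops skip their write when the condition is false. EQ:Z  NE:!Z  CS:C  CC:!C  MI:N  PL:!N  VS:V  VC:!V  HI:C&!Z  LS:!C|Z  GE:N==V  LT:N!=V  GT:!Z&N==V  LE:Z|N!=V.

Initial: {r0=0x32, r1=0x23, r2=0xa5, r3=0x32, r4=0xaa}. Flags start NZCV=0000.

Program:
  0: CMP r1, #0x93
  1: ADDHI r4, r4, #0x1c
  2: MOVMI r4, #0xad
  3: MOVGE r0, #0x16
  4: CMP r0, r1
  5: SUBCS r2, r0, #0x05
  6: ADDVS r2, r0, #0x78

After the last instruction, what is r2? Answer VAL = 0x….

VAL = 0xa5

[0] flags=1001 → (cmp)
[1] flags=1001 HI?F → skip
[2] flags=1001 MI?T → r4=0xad
[3] flags=1001 GE?T → r0=0x16
[4] flags=1000 → (cmp)
[5] flags=1000 CS?F → skip
[6] flags=1000 VS?F → skip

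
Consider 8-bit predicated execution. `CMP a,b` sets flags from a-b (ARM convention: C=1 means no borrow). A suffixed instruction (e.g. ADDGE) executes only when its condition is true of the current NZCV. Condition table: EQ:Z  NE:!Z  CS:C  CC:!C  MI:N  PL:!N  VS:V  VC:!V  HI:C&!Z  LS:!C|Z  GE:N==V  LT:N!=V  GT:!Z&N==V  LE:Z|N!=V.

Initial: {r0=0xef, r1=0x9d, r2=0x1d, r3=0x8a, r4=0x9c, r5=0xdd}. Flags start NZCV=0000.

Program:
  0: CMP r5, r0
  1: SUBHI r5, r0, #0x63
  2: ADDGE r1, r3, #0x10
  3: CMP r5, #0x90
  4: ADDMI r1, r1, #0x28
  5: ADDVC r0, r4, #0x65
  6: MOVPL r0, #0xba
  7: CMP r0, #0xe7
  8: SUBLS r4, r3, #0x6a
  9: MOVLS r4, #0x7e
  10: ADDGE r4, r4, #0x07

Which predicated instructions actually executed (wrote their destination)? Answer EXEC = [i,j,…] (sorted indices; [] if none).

0: ✓ CMP  NZCV=1000
1: · SUBHI
2: · ADDGE
3: ✓ CMP  NZCV=0010
4: · ADDMI
5: ✓ ADDVC  r0←0x01
6: ✓ MOVPL  r0←0xba
7: ✓ CMP  NZCV=1000
8: ✓ SUBLS  r4←0x20
9: ✓ MOVLS  r4←0x7e
10: · ADDGE

EXEC = [5,6,8,9]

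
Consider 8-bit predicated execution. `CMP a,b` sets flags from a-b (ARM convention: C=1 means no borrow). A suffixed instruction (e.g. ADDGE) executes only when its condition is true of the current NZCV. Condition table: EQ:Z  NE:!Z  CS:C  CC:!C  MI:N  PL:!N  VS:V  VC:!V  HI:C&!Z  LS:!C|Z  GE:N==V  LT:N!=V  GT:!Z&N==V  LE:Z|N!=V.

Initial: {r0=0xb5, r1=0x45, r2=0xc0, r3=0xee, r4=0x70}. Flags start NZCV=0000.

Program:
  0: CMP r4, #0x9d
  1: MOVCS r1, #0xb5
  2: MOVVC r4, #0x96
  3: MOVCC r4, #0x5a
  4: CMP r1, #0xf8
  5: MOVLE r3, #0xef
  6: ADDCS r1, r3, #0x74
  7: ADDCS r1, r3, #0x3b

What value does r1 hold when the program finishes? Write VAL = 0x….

[0] flags=1001 → (cmp)
[1] flags=1001 CS?F → skip
[2] flags=1001 VC?F → skip
[3] flags=1001 CC?T → r4=0x5a
[4] flags=0000 → (cmp)
[5] flags=0000 LE?F → skip
[6] flags=0000 CS?F → skip
[7] flags=0000 CS?F → skip

VAL = 0x45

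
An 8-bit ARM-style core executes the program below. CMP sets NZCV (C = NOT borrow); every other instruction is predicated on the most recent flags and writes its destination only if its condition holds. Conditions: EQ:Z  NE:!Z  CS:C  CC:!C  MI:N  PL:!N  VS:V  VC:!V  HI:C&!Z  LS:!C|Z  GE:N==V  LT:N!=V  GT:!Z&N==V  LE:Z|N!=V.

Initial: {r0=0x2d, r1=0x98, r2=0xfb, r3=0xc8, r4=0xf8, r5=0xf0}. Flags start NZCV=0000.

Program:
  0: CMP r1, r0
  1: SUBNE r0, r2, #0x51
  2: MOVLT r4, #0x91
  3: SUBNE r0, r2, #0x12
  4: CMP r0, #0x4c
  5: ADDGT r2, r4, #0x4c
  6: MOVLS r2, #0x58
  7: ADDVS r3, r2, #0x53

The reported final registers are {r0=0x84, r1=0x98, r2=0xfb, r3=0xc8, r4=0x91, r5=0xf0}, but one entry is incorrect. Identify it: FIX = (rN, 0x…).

[0] flags=0011 → (cmp)
[1] flags=0011 NE?T → r0=0xaa
[2] flags=0011 LT?T → r4=0x91
[3] flags=0011 NE?T → r0=0xe9
[4] flags=1010 → (cmp)
[5] flags=1010 GT?F → skip
[6] flags=1010 LS?F → skip
[7] flags=1010 VS?F → skip

FIX = (r0, 0xe9)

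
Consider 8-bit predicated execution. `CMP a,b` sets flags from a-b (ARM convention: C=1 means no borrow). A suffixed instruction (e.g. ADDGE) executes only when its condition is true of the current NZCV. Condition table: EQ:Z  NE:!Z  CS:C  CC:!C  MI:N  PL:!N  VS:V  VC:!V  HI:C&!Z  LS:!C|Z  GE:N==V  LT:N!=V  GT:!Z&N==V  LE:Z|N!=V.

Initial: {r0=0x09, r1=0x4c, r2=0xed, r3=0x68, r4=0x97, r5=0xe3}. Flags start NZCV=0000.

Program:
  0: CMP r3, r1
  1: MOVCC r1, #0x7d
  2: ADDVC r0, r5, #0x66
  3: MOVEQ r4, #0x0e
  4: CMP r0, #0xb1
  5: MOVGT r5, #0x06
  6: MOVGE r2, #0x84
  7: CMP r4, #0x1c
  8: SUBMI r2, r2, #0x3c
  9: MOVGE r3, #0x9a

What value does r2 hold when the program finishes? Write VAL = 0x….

VAL = 0x84

[0] flags=0010 → (cmp)
[1] flags=0010 CC?F → skip
[2] flags=0010 VC?T → r0=0x49
[3] flags=0010 EQ?F → skip
[4] flags=1001 → (cmp)
[5] flags=1001 GT?T → r5=0x06
[6] flags=1001 GE?T → r2=0x84
[7] flags=0011 → (cmp)
[8] flags=0011 MI?F → skip
[9] flags=0011 GE?F → skip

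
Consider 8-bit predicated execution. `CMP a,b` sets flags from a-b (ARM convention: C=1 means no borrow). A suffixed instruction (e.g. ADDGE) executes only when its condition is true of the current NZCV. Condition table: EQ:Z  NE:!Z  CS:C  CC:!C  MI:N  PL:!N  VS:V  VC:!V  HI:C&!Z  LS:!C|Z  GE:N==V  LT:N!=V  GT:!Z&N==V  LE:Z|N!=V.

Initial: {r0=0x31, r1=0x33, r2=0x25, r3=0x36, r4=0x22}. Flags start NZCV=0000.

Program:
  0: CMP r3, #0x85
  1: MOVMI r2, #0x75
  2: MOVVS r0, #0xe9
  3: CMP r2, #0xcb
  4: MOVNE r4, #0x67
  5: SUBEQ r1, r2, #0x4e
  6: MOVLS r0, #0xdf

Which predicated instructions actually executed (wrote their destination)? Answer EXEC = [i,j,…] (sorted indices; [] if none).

0: ✓ CMP  NZCV=1001
1: ✓ MOVMI  r2←0x75
2: ✓ MOVVS  r0←0xe9
3: ✓ CMP  NZCV=1001
4: ✓ MOVNE  r4←0x67
5: · SUBEQ
6: ✓ MOVLS  r0←0xdf

EXEC = [1,2,4,6]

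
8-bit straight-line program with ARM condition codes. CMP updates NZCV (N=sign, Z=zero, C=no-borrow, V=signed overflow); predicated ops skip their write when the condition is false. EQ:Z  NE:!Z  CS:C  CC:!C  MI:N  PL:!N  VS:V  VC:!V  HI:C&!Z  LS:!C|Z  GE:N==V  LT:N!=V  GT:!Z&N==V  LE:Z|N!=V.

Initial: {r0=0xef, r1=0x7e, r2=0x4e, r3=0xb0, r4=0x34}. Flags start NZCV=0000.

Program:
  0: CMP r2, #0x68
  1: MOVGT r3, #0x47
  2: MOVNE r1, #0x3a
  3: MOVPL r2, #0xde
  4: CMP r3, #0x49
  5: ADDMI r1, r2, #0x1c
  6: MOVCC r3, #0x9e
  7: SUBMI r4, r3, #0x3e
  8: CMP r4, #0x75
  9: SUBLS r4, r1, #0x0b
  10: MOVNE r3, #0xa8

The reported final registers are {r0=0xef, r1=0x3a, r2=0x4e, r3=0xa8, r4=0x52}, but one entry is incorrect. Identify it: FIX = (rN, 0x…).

[0] flags=1000 → (cmp)
[1] flags=1000 GT?F → skip
[2] flags=1000 NE?T → r1=0x3a
[3] flags=1000 PL?F → skip
[4] flags=0011 → (cmp)
[5] flags=0011 MI?F → skip
[6] flags=0011 CC?F → skip
[7] flags=0011 MI?F → skip
[8] flags=1000 → (cmp)
[9] flags=1000 LS?T → r4=0x2f
[10] flags=1000 NE?T → r3=0xa8

FIX = (r4, 0x2f)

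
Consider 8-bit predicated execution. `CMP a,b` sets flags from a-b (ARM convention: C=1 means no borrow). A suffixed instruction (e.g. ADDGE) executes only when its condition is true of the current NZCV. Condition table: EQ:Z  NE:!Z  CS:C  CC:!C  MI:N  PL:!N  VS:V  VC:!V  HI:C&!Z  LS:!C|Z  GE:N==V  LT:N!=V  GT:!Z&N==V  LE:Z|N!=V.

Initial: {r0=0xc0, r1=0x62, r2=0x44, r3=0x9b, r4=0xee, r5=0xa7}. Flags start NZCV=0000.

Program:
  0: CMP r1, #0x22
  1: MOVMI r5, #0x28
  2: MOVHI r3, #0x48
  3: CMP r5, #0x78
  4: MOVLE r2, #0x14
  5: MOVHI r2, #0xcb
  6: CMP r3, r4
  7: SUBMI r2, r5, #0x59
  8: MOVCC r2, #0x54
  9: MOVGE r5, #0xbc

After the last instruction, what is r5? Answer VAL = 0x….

[0] flags=0010 → (cmp)
[1] flags=0010 MI?F → skip
[2] flags=0010 HI?T → r3=0x48
[3] flags=0011 → (cmp)
[4] flags=0011 LE?T → r2=0x14
[5] flags=0011 HI?T → r2=0xcb
[6] flags=0000 → (cmp)
[7] flags=0000 MI?F → skip
[8] flags=0000 CC?T → r2=0x54
[9] flags=0000 GE?T → r5=0xbc

VAL = 0xbc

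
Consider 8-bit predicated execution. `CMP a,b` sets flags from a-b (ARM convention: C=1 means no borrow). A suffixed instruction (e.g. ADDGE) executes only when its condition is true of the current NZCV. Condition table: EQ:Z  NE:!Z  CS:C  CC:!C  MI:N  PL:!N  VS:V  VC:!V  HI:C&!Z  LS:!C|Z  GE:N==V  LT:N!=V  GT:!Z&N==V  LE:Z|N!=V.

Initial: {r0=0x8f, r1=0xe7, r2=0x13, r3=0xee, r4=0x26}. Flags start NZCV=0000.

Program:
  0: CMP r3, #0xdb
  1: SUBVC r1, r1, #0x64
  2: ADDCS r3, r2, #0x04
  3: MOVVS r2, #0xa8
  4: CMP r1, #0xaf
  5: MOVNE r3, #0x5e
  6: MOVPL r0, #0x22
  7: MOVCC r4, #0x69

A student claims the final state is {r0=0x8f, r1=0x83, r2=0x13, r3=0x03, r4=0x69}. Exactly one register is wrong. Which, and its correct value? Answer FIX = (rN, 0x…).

[0] flags=0010 → (cmp)
[1] flags=0010 VC?T → r1=0x83
[2] flags=0010 CS?T → r3=0x17
[3] flags=0010 VS?F → skip
[4] flags=1000 → (cmp)
[5] flags=1000 NE?T → r3=0x5e
[6] flags=1000 PL?F → skip
[7] flags=1000 CC?T → r4=0x69

FIX = (r3, 0x5e)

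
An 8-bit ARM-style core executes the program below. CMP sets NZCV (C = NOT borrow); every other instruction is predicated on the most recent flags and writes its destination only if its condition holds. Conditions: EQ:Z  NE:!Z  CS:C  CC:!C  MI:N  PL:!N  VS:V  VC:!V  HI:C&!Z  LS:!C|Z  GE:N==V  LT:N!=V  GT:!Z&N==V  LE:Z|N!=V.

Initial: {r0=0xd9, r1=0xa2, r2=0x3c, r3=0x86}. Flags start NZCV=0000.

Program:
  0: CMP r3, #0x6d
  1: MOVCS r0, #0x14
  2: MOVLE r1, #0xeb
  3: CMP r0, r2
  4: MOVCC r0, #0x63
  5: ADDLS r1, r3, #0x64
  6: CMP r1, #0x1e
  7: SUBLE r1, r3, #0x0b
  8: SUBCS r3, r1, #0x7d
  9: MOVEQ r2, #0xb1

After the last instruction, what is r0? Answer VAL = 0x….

0: ✓ CMP  NZCV=0011
1: ✓ MOVCS  r0←0x14
2: ✓ MOVLE  r1←0xeb
3: ✓ CMP  NZCV=1000
4: ✓ MOVCC  r0←0x63
5: ✓ ADDLS  r1←0xea
6: ✓ CMP  NZCV=1010
7: ✓ SUBLE  r1←0x7b
8: ✓ SUBCS  r3←0xfe
9: · MOVEQ

VAL = 0x63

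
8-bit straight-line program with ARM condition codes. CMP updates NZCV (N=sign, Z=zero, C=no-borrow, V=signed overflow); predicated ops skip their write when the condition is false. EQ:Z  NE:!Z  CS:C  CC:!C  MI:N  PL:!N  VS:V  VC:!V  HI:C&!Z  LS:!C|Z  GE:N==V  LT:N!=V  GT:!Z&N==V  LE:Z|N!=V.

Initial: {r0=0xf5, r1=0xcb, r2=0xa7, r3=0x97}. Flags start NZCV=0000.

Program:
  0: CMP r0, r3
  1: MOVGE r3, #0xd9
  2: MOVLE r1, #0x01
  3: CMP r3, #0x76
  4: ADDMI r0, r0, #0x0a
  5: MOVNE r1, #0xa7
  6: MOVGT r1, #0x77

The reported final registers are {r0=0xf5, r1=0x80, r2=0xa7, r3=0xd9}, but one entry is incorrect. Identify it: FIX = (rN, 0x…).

[0] flags=0010 → (cmp)
[1] flags=0010 GE?T → r3=0xd9
[2] flags=0010 LE?F → skip
[3] flags=0011 → (cmp)
[4] flags=0011 MI?F → skip
[5] flags=0011 NE?T → r1=0xa7
[6] flags=0011 GT?F → skip

FIX = (r1, 0xa7)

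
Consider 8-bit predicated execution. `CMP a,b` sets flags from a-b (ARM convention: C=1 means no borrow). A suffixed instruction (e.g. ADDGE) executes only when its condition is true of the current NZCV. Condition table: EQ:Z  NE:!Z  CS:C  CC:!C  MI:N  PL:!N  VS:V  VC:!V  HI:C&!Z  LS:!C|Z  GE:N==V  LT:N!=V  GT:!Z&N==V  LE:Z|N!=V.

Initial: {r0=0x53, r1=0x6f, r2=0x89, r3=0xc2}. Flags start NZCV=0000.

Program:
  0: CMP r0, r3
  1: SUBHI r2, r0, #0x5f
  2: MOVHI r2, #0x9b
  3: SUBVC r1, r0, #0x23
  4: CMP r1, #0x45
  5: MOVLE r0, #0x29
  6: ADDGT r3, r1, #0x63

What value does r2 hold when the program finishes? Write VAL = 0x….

0: ✓ CMP  NZCV=1001
1: · SUBHI
2: · MOVHI
3: · SUBVC
4: ✓ CMP  NZCV=0010
5: · MOVLE
6: ✓ ADDGT  r3←0xd2

VAL = 0x89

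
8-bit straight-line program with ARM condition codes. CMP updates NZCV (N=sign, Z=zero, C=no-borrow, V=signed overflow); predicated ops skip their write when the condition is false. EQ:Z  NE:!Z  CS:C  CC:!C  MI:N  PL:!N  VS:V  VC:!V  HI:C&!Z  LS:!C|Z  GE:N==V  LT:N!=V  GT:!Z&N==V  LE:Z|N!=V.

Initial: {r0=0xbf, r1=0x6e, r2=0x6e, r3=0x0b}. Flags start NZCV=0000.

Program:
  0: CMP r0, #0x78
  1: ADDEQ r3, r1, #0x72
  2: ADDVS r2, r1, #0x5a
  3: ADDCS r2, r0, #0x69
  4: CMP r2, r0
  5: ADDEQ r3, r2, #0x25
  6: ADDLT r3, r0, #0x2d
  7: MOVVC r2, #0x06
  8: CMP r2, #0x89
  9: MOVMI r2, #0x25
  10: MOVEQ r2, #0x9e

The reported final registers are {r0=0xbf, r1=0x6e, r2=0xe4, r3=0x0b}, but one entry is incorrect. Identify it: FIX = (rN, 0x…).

FIX = (r2, 0x06)

[0] flags=0011 → (cmp)
[1] flags=0011 EQ?F → skip
[2] flags=0011 VS?T → r2=0xc8
[3] flags=0011 CS?T → r2=0x28
[4] flags=0000 → (cmp)
[5] flags=0000 EQ?F → skip
[6] flags=0000 LT?F → skip
[7] flags=0000 VC?T → r2=0x06
[8] flags=0000 → (cmp)
[9] flags=0000 MI?F → skip
[10] flags=0000 EQ?F → skip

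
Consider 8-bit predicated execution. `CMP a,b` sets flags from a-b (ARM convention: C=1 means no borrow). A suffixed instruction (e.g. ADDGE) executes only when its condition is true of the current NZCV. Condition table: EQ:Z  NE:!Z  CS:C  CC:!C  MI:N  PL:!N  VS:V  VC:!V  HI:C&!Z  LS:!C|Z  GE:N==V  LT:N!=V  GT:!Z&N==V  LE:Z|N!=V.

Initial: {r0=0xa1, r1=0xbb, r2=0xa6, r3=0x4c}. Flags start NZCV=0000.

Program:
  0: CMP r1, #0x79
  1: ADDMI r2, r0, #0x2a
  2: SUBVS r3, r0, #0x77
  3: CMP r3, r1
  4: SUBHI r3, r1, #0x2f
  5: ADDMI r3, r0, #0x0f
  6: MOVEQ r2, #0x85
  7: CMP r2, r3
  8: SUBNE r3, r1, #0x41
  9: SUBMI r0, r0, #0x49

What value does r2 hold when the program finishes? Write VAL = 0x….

[0] flags=0011 → (cmp)
[1] flags=0011 MI?F → skip
[2] flags=0011 VS?T → r3=0x2a
[3] flags=0000 → (cmp)
[4] flags=0000 HI?F → skip
[5] flags=0000 MI?F → skip
[6] flags=0000 EQ?F → skip
[7] flags=0011 → (cmp)
[8] flags=0011 NE?T → r3=0x7a
[9] flags=0011 MI?F → skip

VAL = 0xa6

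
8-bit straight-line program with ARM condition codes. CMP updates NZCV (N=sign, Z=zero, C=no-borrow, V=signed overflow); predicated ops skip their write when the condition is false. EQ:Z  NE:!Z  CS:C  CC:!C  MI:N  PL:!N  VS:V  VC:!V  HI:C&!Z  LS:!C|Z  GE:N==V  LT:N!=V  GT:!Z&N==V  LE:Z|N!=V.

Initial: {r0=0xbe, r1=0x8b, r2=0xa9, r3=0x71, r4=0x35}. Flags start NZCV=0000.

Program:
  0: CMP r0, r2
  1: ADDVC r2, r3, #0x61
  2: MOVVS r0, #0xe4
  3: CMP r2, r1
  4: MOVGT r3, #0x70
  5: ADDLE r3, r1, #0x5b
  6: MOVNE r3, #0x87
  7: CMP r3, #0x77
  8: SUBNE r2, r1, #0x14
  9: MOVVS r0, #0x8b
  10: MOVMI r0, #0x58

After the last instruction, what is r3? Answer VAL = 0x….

0: ✓ CMP  NZCV=0010
1: ✓ ADDVC  r2←0xd2
2: · MOVVS
3: ✓ CMP  NZCV=0010
4: ✓ MOVGT  r3←0x70
5: · ADDLE
6: ✓ MOVNE  r3←0x87
7: ✓ CMP  NZCV=0011
8: ✓ SUBNE  r2←0x77
9: ✓ MOVVS  r0←0x8b
10: · MOVMI

VAL = 0x87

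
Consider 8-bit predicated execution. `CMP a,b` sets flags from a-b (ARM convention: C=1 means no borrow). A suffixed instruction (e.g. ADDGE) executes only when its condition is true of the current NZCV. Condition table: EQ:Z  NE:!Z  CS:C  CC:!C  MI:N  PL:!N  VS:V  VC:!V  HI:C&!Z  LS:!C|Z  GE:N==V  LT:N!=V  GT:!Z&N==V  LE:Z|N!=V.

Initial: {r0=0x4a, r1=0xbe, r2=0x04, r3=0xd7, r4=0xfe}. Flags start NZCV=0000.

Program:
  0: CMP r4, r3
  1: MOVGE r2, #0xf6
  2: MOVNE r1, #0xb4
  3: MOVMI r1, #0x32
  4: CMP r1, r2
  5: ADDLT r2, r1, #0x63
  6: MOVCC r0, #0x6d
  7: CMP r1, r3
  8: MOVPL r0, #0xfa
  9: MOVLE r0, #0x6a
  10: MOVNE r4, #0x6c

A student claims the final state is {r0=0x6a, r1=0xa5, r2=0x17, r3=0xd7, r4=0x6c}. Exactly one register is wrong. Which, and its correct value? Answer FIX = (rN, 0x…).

FIX = (r1, 0xb4)

[0] flags=0010 → (cmp)
[1] flags=0010 GE?T → r2=0xf6
[2] flags=0010 NE?T → r1=0xb4
[3] flags=0010 MI?F → skip
[4] flags=1000 → (cmp)
[5] flags=1000 LT?T → r2=0x17
[6] flags=1000 CC?T → r0=0x6d
[7] flags=1000 → (cmp)
[8] flags=1000 PL?F → skip
[9] flags=1000 LE?T → r0=0x6a
[10] flags=1000 NE?T → r4=0x6c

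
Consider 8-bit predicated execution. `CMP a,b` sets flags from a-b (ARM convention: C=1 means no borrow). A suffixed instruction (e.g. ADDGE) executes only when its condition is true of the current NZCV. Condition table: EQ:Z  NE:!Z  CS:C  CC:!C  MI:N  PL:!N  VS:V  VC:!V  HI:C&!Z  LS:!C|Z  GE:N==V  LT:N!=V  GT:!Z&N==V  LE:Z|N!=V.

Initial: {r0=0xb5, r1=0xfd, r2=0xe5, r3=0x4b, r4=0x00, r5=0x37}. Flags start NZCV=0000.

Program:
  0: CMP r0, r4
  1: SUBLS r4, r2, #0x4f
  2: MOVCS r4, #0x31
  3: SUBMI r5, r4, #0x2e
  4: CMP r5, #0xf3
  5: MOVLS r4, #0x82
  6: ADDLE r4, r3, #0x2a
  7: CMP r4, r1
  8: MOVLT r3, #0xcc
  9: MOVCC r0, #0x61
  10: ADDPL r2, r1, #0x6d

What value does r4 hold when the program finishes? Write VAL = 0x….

[0] flags=1010 → (cmp)
[1] flags=1010 LS?F → skip
[2] flags=1010 CS?T → r4=0x31
[3] flags=1010 MI?T → r5=0x03
[4] flags=0000 → (cmp)
[5] flags=0000 LS?T → r4=0x82
[6] flags=0000 LE?F → skip
[7] flags=1000 → (cmp)
[8] flags=1000 LT?T → r3=0xcc
[9] flags=1000 CC?T → r0=0x61
[10] flags=1000 PL?F → skip

VAL = 0x82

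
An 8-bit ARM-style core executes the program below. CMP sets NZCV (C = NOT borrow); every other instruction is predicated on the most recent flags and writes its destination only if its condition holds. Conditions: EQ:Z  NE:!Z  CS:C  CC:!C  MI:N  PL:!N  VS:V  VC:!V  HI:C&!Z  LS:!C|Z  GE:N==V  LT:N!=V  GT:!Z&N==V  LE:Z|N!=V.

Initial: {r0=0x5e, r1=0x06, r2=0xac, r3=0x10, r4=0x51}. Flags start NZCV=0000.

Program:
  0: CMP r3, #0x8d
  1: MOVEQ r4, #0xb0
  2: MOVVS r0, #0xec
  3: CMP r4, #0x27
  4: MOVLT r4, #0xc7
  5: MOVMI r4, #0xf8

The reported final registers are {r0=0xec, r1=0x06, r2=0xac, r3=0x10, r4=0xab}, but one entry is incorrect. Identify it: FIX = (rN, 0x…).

[0] flags=1001 → (cmp)
[1] flags=1001 EQ?F → skip
[2] flags=1001 VS?T → r0=0xec
[3] flags=0010 → (cmp)
[4] flags=0010 LT?F → skip
[5] flags=0010 MI?F → skip

FIX = (r4, 0x51)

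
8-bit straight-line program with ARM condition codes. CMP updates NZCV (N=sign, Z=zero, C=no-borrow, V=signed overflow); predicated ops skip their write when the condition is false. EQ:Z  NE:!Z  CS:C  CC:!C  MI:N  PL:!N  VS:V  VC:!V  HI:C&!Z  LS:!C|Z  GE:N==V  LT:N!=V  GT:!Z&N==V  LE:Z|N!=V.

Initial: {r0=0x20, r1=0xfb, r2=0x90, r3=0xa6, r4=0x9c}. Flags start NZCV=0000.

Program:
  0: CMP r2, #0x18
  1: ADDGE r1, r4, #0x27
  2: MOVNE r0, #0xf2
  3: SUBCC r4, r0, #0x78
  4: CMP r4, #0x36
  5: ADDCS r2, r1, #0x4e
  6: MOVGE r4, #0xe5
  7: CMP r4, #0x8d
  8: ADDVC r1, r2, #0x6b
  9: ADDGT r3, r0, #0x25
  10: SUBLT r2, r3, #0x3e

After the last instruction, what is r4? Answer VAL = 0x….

0: ✓ CMP  NZCV=0011
1: · ADDGE
2: ✓ MOVNE  r0←0xf2
3: · SUBCC
4: ✓ CMP  NZCV=0011
5: ✓ ADDCS  r2←0x49
6: · MOVGE
7: ✓ CMP  NZCV=0010
8: ✓ ADDVC  r1←0xb4
9: ✓ ADDGT  r3←0x17
10: · SUBLT

VAL = 0x9c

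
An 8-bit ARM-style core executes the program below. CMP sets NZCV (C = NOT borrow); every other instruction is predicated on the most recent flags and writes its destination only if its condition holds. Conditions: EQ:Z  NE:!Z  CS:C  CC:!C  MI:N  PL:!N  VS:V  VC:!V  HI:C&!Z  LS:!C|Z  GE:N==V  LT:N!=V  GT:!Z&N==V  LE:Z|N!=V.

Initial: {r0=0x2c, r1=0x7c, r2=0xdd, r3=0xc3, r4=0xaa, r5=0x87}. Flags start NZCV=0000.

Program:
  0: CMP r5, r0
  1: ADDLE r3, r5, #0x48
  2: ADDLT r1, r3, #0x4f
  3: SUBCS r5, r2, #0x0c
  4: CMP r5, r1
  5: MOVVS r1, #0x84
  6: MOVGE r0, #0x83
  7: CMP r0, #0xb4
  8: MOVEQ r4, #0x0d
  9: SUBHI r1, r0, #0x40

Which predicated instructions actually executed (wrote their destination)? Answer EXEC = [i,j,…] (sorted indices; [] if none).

EXEC = [1,2,3]

0: ✓ CMP  NZCV=0011
1: ✓ ADDLE  r3←0xcf
2: ✓ ADDLT  r1←0x1e
3: ✓ SUBCS  r5←0xd1
4: ✓ CMP  NZCV=1010
5: · MOVVS
6: · MOVGE
7: ✓ CMP  NZCV=0000
8: · MOVEQ
9: · SUBHI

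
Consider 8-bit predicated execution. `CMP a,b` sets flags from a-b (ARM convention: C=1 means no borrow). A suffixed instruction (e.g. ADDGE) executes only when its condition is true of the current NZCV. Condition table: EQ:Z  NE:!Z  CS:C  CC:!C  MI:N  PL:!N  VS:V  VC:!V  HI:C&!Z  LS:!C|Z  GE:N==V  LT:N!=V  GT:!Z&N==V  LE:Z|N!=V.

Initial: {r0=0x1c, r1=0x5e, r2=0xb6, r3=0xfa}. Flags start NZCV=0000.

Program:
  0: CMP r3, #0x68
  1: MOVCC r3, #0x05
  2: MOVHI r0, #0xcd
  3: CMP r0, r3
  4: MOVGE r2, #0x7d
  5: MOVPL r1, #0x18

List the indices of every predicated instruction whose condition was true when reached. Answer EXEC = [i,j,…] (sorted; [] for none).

EXEC = [2]

[0] flags=1010 → (cmp)
[1] flags=1010 CC?F → skip
[2] flags=1010 HI?T → r0=0xcd
[3] flags=1000 → (cmp)
[4] flags=1000 GE?F → skip
[5] flags=1000 PL?F → skip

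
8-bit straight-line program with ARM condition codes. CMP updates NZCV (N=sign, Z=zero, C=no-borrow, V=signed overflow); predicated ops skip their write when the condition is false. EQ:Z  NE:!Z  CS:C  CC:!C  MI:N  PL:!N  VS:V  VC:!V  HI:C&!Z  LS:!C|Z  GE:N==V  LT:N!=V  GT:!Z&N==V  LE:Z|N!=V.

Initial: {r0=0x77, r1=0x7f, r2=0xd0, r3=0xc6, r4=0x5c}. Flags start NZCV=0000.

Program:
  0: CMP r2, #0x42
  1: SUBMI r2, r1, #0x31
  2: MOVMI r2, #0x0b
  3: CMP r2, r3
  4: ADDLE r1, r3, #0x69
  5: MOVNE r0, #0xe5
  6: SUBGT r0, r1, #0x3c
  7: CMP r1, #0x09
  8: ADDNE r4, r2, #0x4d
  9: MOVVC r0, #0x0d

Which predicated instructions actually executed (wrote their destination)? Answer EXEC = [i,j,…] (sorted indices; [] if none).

0: ✓ CMP  NZCV=1010
1: ✓ SUBMI  r2←0x4e
2: ✓ MOVMI  r2←0x0b
3: ✓ CMP  NZCV=0000
4: · ADDLE
5: ✓ MOVNE  r0←0xe5
6: ✓ SUBGT  r0←0x43
7: ✓ CMP  NZCV=0010
8: ✓ ADDNE  r4←0x58
9: ✓ MOVVC  r0←0x0d

EXEC = [1,2,5,6,8,9]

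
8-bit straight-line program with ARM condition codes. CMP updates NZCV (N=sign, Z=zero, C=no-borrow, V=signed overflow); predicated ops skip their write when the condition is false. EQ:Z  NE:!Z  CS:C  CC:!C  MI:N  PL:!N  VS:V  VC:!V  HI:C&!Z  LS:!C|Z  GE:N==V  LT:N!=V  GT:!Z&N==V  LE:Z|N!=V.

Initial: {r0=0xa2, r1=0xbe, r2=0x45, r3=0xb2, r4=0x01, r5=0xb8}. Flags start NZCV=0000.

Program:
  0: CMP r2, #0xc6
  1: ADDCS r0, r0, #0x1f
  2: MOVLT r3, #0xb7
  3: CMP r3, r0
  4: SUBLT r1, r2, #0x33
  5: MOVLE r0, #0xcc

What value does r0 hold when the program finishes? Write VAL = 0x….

VAL = 0xa2

[0] flags=0000 → (cmp)
[1] flags=0000 CS?F → skip
[2] flags=0000 LT?F → skip
[3] flags=0010 → (cmp)
[4] flags=0010 LT?F → skip
[5] flags=0010 LE?F → skip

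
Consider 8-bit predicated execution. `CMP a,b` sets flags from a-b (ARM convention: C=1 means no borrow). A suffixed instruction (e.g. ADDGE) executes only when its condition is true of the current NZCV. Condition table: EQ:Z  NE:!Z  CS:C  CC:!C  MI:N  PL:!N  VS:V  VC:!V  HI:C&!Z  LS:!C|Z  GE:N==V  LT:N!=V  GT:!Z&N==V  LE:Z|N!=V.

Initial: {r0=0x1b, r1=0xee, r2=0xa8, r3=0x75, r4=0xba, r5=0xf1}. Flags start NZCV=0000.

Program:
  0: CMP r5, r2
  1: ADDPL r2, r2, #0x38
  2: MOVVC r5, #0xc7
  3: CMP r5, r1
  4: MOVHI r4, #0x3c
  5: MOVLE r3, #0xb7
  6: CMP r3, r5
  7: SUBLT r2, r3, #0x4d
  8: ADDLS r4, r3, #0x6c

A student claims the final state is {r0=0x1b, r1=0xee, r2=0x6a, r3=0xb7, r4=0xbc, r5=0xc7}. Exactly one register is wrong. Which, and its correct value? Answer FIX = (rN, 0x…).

FIX = (r4, 0x23)

[0] flags=0010 → (cmp)
[1] flags=0010 PL?T → r2=0xe0
[2] flags=0010 VC?T → r5=0xc7
[3] flags=1000 → (cmp)
[4] flags=1000 HI?F → skip
[5] flags=1000 LE?T → r3=0xb7
[6] flags=1000 → (cmp)
[7] flags=1000 LT?T → r2=0x6a
[8] flags=1000 LS?T → r4=0x23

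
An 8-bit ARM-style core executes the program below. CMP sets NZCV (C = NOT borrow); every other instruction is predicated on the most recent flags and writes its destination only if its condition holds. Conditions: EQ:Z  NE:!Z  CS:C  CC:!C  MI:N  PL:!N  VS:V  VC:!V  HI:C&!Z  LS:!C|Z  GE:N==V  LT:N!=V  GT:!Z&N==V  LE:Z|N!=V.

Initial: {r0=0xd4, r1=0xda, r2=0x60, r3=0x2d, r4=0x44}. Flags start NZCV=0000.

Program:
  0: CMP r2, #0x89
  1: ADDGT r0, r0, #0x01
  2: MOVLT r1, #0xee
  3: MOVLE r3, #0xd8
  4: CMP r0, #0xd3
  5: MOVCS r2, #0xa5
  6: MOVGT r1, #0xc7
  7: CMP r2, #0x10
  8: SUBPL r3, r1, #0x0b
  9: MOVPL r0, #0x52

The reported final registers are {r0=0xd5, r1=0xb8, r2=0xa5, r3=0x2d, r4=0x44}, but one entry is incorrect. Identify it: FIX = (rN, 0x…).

FIX = (r1, 0xc7)

[0] flags=1001 → (cmp)
[1] flags=1001 GT?T → r0=0xd5
[2] flags=1001 LT?F → skip
[3] flags=1001 LE?F → skip
[4] flags=0010 → (cmp)
[5] flags=0010 CS?T → r2=0xa5
[6] flags=0010 GT?T → r1=0xc7
[7] flags=1010 → (cmp)
[8] flags=1010 PL?F → skip
[9] flags=1010 PL?F → skip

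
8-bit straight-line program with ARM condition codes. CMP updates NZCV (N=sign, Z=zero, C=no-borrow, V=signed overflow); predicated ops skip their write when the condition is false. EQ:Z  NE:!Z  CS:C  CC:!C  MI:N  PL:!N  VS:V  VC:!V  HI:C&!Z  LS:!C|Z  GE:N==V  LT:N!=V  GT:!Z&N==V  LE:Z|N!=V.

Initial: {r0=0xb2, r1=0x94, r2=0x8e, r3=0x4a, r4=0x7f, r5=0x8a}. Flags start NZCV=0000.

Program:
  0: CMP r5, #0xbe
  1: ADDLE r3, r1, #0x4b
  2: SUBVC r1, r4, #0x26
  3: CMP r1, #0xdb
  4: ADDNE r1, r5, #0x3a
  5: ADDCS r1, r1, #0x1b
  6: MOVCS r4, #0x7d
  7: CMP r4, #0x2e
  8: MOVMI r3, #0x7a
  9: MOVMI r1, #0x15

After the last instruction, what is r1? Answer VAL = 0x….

VAL = 0xc4

[0] flags=1000 → (cmp)
[1] flags=1000 LE?T → r3=0xdf
[2] flags=1000 VC?T → r1=0x59
[3] flags=0000 → (cmp)
[4] flags=0000 NE?T → r1=0xc4
[5] flags=0000 CS?F → skip
[6] flags=0000 CS?F → skip
[7] flags=0010 → (cmp)
[8] flags=0010 MI?F → skip
[9] flags=0010 MI?F → skip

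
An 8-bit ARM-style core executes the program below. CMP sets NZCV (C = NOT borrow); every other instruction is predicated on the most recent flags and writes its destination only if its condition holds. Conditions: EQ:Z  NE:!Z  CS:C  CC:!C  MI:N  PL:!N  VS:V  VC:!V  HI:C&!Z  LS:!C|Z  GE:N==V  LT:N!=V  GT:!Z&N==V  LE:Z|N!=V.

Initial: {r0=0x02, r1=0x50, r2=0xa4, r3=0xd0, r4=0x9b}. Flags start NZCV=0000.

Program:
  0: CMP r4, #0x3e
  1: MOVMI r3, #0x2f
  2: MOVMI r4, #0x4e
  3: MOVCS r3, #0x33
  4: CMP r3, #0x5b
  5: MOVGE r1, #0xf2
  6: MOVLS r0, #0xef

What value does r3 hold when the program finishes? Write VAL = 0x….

VAL = 0x33

[0] flags=0011 → (cmp)
[1] flags=0011 MI?F → skip
[2] flags=0011 MI?F → skip
[3] flags=0011 CS?T → r3=0x33
[4] flags=1000 → (cmp)
[5] flags=1000 GE?F → skip
[6] flags=1000 LS?T → r0=0xef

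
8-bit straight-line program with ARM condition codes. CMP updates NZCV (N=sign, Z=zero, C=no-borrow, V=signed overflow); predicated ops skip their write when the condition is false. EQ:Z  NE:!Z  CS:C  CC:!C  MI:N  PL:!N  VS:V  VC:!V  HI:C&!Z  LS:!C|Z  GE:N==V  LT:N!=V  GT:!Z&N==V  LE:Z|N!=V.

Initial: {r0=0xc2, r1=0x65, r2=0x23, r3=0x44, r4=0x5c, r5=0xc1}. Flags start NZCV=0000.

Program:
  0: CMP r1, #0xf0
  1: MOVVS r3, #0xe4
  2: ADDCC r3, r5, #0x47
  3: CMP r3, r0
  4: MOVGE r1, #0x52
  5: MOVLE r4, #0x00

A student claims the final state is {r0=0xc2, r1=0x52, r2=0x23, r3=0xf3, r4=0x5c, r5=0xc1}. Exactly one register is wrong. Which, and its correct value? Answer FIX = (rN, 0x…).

FIX = (r3, 0x08)

0: ✓ CMP  NZCV=0000
1: · MOVVS
2: ✓ ADDCC  r3←0x08
3: ✓ CMP  NZCV=0000
4: ✓ MOVGE  r1←0x52
5: · MOVLE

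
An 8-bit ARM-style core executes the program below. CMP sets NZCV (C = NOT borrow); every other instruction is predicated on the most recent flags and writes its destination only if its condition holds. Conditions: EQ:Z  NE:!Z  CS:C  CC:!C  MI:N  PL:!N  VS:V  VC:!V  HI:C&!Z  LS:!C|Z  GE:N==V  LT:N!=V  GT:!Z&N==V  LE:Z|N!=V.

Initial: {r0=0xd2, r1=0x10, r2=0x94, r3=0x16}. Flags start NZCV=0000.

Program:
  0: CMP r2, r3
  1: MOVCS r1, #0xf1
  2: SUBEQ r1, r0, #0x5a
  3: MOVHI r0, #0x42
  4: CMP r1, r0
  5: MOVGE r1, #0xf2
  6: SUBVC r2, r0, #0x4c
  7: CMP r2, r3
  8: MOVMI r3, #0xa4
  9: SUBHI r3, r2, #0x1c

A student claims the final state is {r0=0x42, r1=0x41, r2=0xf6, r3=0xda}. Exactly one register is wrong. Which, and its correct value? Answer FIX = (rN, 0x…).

FIX = (r1, 0xf1)

[0] flags=0011 → (cmp)
[1] flags=0011 CS?T → r1=0xf1
[2] flags=0011 EQ?F → skip
[3] flags=0011 HI?T → r0=0x42
[4] flags=1010 → (cmp)
[5] flags=1010 GE?F → skip
[6] flags=1010 VC?T → r2=0xf6
[7] flags=1010 → (cmp)
[8] flags=1010 MI?T → r3=0xa4
[9] flags=1010 HI?T → r3=0xda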